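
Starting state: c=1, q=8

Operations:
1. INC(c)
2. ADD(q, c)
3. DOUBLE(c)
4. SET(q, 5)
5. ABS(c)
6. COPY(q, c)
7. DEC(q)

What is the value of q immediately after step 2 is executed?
q = 10

Tracing q through execution:
Initial: q = 8
After step 1 (INC(c)): q = 8
After step 2 (ADD(q, c)): q = 10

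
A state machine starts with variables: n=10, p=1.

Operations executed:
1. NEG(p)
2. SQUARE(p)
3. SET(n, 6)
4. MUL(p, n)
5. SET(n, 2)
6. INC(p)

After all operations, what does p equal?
p = 7

Tracing execution:
Step 1: NEG(p) → p = -1
Step 2: SQUARE(p) → p = 1
Step 3: SET(n, 6) → p = 1
Step 4: MUL(p, n) → p = 6
Step 5: SET(n, 2) → p = 6
Step 6: INC(p) → p = 7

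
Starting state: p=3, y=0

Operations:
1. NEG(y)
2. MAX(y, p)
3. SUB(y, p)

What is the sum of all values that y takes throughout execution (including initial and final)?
3

Values of y at each step:
Initial: y = 0
After step 1: y = 0
After step 2: y = 3
After step 3: y = 0
Sum = 0 + 0 + 3 + 0 = 3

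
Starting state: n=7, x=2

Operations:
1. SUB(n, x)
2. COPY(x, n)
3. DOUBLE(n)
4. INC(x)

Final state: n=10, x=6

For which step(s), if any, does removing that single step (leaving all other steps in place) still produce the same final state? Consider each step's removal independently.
None - removing any single step changes the final result

Testing removal of each single step:
Without step 1: final = n=14, x=8 (different)
Without step 2: final = n=10, x=3 (different)
Without step 3: final = n=5, x=6 (different)
Without step 4: final = n=10, x=5 (different)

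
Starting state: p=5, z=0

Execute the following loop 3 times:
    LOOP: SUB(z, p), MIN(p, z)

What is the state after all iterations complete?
p=-5, z=5

Iteration trace:
Start: p=5, z=0
After iteration 1: p=-5, z=-5
After iteration 2: p=-5, z=0
After iteration 3: p=-5, z=5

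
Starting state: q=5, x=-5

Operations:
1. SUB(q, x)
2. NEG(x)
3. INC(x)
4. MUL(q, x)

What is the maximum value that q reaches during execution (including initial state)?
60

Values of q at each step:
Initial: q = 5
After step 1: q = 10
After step 2: q = 10
After step 3: q = 10
After step 4: q = 60 ← maximum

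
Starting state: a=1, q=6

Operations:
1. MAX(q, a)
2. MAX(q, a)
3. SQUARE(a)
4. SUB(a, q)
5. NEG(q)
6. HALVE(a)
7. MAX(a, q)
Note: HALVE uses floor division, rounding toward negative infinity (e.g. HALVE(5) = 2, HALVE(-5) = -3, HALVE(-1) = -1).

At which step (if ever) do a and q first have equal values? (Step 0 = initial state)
Never

a and q never become equal during execution.

Comparing values at each step:
Initial: a=1, q=6
After step 1: a=1, q=6
After step 2: a=1, q=6
After step 3: a=1, q=6
After step 4: a=-5, q=6
After step 5: a=-5, q=-6
After step 6: a=-3, q=-6
After step 7: a=-3, q=-6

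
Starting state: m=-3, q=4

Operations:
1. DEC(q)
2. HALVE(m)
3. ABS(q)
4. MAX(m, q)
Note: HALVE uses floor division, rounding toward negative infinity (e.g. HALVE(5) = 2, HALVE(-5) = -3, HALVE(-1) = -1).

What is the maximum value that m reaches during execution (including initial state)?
3

Values of m at each step:
Initial: m = -3
After step 1: m = -3
After step 2: m = -2
After step 3: m = -2
After step 4: m = 3 ← maximum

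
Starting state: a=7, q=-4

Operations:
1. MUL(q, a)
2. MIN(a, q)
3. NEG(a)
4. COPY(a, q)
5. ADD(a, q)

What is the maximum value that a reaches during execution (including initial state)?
28

Values of a at each step:
Initial: a = 7
After step 1: a = 7
After step 2: a = -28
After step 3: a = 28 ← maximum
After step 4: a = -28
After step 5: a = -56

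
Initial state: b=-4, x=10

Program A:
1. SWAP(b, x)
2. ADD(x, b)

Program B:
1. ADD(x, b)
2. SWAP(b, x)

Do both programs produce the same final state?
No

Program A final state: b=10, x=6
Program B final state: b=6, x=-4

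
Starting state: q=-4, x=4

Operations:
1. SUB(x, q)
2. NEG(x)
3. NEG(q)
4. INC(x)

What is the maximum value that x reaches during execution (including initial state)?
8

Values of x at each step:
Initial: x = 4
After step 1: x = 8 ← maximum
After step 2: x = -8
After step 3: x = -8
After step 4: x = -7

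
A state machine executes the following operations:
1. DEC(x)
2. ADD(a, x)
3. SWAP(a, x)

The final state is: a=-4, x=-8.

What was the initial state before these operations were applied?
a=-4, x=-3

Working backwards:
Final state: a=-4, x=-8
Before step 3 (SWAP(a, x)): a=-8, x=-4
Before step 2 (ADD(a, x)): a=-4, x=-4
Before step 1 (DEC(x)): a=-4, x=-3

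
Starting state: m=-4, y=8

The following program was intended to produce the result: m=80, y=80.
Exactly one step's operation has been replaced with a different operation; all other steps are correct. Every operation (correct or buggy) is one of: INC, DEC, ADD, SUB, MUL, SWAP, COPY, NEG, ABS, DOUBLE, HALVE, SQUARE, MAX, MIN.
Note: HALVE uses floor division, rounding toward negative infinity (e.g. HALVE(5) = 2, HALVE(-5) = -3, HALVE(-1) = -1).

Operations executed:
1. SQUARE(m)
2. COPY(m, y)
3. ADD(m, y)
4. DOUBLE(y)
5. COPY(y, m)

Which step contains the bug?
Step 2

Trace with buggy code:
Initial: m=-4, y=8
After step 1: m=16, y=8
After step 2: m=8, y=8
After step 3: m=16, y=8
After step 4: m=16, y=16
After step 5: m=16, y=16
Actual final m=16, y=16 ≠ expected m=80, y=80.
Step 2 is the only position where a single-operation replacement can produce the expected result.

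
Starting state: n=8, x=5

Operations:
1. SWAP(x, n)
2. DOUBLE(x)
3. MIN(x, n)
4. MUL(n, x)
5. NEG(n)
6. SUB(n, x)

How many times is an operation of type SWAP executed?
1

Counting SWAP operations:
Step 1: SWAP(x, n) ← SWAP
Total: 1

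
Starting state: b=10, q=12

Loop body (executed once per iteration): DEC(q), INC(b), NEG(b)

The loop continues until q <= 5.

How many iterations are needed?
7

Tracing iterations:
Initial: b=10, q=12
After iteration 1: b=-11, q=11
After iteration 2: b=10, q=10
After iteration 3: b=-11, q=9
After iteration 4: b=10, q=8
After iteration 5: b=-11, q=7
After iteration 6: b=10, q=6
After iteration 7: b=-11, q=5
q <= 5 now holds, so the loop exits after 7 iterations.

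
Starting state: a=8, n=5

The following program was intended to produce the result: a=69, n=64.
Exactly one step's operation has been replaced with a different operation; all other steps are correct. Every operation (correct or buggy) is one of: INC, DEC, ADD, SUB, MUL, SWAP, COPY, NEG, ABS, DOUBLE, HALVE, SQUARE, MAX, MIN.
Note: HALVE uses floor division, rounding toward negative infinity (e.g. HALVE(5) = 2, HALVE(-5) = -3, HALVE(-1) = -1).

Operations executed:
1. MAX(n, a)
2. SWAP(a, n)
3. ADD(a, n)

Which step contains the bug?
Step 1

Trace with buggy code:
Initial: a=8, n=5
After step 1: a=8, n=8
After step 2: a=8, n=8
After step 3: a=16, n=8
Actual final a=16, n=8 ≠ expected a=69, n=64.
Step 1 is the only position where a single-operation replacement can produce the expected result.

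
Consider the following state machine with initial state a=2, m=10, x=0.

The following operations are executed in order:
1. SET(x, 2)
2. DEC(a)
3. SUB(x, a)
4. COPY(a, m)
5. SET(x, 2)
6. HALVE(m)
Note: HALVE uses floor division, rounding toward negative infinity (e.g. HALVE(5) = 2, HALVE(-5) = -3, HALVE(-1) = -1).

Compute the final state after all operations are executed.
{a: 10, m: 5, x: 2}

Step-by-step execution:
Initial: a=2, m=10, x=0
After step 1 (SET(x, 2)): a=2, m=10, x=2
After step 2 (DEC(a)): a=1, m=10, x=2
After step 3 (SUB(x, a)): a=1, m=10, x=1
After step 4 (COPY(a, m)): a=10, m=10, x=1
After step 5 (SET(x, 2)): a=10, m=10, x=2
After step 6 (HALVE(m)): a=10, m=5, x=2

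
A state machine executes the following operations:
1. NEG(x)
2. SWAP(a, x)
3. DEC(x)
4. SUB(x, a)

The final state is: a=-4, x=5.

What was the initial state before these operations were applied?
a=2, x=4

Working backwards:
Final state: a=-4, x=5
Before step 4 (SUB(x, a)): a=-4, x=1
Before step 3 (DEC(x)): a=-4, x=2
Before step 2 (SWAP(a, x)): a=2, x=-4
Before step 1 (NEG(x)): a=2, x=4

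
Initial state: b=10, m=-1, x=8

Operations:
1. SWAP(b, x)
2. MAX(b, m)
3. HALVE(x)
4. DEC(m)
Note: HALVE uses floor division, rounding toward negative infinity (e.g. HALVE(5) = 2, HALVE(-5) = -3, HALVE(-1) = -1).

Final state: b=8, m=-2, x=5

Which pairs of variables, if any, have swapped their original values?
None

Comparing initial and final values:
x: 8 → 5
b: 10 → 8
m: -1 → -2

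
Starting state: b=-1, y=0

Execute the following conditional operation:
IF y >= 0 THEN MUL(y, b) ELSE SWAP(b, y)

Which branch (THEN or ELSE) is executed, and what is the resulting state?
Branch: THEN, Final state: b=-1, y=0

Evaluating condition: y >= 0
y = 0
Condition is True, so THEN branch executes
After MUL(y, b): b=-1, y=0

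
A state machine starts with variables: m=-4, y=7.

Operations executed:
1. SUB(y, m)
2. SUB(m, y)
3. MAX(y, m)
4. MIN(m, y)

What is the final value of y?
y = 11

Tracing execution:
Step 1: SUB(y, m) → y = 11
Step 2: SUB(m, y) → y = 11
Step 3: MAX(y, m) → y = 11
Step 4: MIN(m, y) → y = 11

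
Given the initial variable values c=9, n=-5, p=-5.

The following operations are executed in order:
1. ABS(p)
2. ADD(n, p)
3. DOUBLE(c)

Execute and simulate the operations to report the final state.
{c: 18, n: 0, p: 5}

Step-by-step execution:
Initial: c=9, n=-5, p=-5
After step 1 (ABS(p)): c=9, n=-5, p=5
After step 2 (ADD(n, p)): c=9, n=0, p=5
After step 3 (DOUBLE(c)): c=18, n=0, p=5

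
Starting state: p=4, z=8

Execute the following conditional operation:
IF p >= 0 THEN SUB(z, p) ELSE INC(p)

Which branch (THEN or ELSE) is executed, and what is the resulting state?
Branch: THEN, Final state: p=4, z=4

Evaluating condition: p >= 0
p = 4
Condition is True, so THEN branch executes
After SUB(z, p): p=4, z=4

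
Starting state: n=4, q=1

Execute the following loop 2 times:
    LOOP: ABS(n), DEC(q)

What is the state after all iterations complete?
n=4, q=-1

Iteration trace:
Start: n=4, q=1
After iteration 1: n=4, q=0
After iteration 2: n=4, q=-1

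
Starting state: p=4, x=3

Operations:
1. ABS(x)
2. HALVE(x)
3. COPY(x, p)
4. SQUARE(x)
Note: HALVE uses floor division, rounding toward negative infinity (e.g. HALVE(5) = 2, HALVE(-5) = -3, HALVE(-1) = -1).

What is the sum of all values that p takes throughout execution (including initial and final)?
20

Values of p at each step:
Initial: p = 4
After step 1: p = 4
After step 2: p = 4
After step 3: p = 4
After step 4: p = 4
Sum = 4 + 4 + 4 + 4 + 4 = 20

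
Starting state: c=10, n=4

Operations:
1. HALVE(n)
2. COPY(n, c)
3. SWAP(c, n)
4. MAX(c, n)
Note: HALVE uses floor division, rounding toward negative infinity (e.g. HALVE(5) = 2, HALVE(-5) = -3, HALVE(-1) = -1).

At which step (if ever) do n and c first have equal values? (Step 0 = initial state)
Step 2

n and c first become equal after step 2.

Comparing values at each step:
Initial: n=4, c=10
After step 1: n=2, c=10
After step 2: n=10, c=10 ← equal!
After step 3: n=10, c=10 ← equal!
After step 4: n=10, c=10 ← equal!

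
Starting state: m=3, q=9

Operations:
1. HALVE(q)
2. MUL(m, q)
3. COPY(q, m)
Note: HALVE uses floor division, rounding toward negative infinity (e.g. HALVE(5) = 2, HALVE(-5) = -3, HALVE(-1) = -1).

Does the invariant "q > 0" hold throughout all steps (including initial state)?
Yes

The invariant holds at every step.

State at each step:
Initial: m=3, q=9
After step 1: m=3, q=4
After step 2: m=12, q=4
After step 3: m=12, q=12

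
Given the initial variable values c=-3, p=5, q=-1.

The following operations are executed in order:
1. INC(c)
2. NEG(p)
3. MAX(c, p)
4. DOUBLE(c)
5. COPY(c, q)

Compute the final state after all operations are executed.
{c: -1, p: -5, q: -1}

Step-by-step execution:
Initial: c=-3, p=5, q=-1
After step 1 (INC(c)): c=-2, p=5, q=-1
After step 2 (NEG(p)): c=-2, p=-5, q=-1
After step 3 (MAX(c, p)): c=-2, p=-5, q=-1
After step 4 (DOUBLE(c)): c=-4, p=-5, q=-1
After step 5 (COPY(c, q)): c=-1, p=-5, q=-1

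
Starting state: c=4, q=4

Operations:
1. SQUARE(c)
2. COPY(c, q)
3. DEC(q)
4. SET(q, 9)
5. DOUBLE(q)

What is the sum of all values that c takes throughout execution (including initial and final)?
36

Values of c at each step:
Initial: c = 4
After step 1: c = 16
After step 2: c = 4
After step 3: c = 4
After step 4: c = 4
After step 5: c = 4
Sum = 4 + 16 + 4 + 4 + 4 + 4 = 36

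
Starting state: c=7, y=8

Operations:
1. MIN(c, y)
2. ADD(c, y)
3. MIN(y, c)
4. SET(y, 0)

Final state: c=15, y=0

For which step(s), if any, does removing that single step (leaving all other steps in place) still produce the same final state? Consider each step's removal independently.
Step(s) 1, 3

Testing removal of each single step:
Without step 1: final = c=15, y=0 (same)
Without step 2: final = c=7, y=0 (different)
Without step 3: final = c=15, y=0 (same)
Without step 4: final = c=15, y=8 (different)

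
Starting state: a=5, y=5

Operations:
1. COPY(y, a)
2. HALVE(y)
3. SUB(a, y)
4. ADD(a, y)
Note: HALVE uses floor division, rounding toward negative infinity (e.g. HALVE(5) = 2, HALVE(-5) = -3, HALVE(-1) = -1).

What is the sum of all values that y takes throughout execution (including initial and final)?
16

Values of y at each step:
Initial: y = 5
After step 1: y = 5
After step 2: y = 2
After step 3: y = 2
After step 4: y = 2
Sum = 5 + 5 + 2 + 2 + 2 = 16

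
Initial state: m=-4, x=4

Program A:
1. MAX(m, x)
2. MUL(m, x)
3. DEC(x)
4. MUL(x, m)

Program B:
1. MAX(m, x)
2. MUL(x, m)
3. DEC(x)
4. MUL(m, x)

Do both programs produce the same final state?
No

Program A final state: m=16, x=48
Program B final state: m=60, x=15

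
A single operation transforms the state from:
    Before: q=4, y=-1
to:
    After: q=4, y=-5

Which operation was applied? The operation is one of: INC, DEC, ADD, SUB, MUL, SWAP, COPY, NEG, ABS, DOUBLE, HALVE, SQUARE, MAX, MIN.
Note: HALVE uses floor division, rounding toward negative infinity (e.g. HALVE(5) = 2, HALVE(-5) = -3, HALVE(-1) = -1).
SUB(y, q)

Analyzing the change:
Before: q=4, y=-1
After: q=4, y=-5
Variable y changed from -1 to -5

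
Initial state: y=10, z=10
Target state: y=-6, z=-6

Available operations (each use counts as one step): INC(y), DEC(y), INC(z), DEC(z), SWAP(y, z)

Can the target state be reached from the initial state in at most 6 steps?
No

The target state cannot be reached within 6 steps.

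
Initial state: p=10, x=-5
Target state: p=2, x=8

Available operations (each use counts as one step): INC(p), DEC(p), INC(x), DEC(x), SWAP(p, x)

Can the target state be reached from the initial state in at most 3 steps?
No

The target state cannot be reached within 3 steps.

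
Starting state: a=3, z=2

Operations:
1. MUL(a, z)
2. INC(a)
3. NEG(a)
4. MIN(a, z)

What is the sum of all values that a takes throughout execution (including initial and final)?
2

Values of a at each step:
Initial: a = 3
After step 1: a = 6
After step 2: a = 7
After step 3: a = -7
After step 4: a = -7
Sum = 3 + 6 + 7 + -7 + -7 = 2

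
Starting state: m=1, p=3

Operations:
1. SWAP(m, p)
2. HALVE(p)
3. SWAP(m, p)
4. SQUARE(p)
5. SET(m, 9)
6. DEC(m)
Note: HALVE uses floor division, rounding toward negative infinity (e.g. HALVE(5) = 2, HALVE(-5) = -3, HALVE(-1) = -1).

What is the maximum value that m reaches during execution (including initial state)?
9

Values of m at each step:
Initial: m = 1
After step 1: m = 3
After step 2: m = 3
After step 3: m = 0
After step 4: m = 0
After step 5: m = 9 ← maximum
After step 6: m = 8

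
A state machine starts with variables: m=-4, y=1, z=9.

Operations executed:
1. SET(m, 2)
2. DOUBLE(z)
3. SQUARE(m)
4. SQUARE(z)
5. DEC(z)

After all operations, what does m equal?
m = 4

Tracing execution:
Step 1: SET(m, 2) → m = 2
Step 2: DOUBLE(z) → m = 2
Step 3: SQUARE(m) → m = 4
Step 4: SQUARE(z) → m = 4
Step 5: DEC(z) → m = 4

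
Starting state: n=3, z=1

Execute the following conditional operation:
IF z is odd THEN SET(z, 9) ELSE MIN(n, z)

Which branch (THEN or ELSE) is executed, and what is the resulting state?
Branch: THEN, Final state: n=3, z=9

Evaluating condition: z is odd
Condition is True, so THEN branch executes
After SET(z, 9): n=3, z=9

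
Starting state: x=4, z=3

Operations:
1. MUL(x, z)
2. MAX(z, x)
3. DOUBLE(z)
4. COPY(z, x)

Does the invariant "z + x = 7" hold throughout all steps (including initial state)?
No, violated after step 1

The invariant is violated after step 1.

State at each step:
Initial: x=4, z=3
After step 1: x=12, z=3
After step 2: x=12, z=12
After step 3: x=12, z=24
After step 4: x=12, z=12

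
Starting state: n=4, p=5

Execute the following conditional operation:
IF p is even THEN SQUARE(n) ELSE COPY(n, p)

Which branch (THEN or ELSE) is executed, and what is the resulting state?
Branch: ELSE, Final state: n=5, p=5

Evaluating condition: p is even
Condition is False, so ELSE branch executes
After COPY(n, p): n=5, p=5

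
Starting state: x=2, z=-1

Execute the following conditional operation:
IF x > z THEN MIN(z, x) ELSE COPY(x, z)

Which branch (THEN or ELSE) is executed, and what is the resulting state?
Branch: THEN, Final state: x=2, z=-1

Evaluating condition: x > z
x = 2, z = -1
Condition is True, so THEN branch executes
After MIN(z, x): x=2, z=-1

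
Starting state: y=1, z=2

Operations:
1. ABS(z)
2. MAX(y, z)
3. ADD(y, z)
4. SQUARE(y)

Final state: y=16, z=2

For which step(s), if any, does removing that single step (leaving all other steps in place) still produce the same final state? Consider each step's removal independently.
Step(s) 1

Testing removal of each single step:
Without step 1: final = y=16, z=2 (same)
Without step 2: final = y=9, z=2 (different)
Without step 3: final = y=4, z=2 (different)
Without step 4: final = y=4, z=2 (different)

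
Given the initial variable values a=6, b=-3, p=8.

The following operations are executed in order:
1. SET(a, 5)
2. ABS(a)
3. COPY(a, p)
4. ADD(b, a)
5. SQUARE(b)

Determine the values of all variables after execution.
{a: 8, b: 25, p: 8}

Step-by-step execution:
Initial: a=6, b=-3, p=8
After step 1 (SET(a, 5)): a=5, b=-3, p=8
After step 2 (ABS(a)): a=5, b=-3, p=8
After step 3 (COPY(a, p)): a=8, b=-3, p=8
After step 4 (ADD(b, a)): a=8, b=5, p=8
After step 5 (SQUARE(b)): a=8, b=25, p=8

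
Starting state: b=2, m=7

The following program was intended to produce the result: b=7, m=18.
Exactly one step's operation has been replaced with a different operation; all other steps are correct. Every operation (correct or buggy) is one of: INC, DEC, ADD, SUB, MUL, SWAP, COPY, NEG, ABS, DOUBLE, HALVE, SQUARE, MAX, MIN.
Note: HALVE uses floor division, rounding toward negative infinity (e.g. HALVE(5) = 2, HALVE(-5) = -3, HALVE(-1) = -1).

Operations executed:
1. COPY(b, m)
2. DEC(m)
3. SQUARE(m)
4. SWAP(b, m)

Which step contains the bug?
Step 4

Trace with buggy code:
Initial: b=2, m=7
After step 1: b=7, m=7
After step 2: b=7, m=6
After step 3: b=7, m=36
After step 4: b=36, m=7
Actual final b=36, m=7 ≠ expected b=7, m=18.
Step 4 is the only position where a single-operation replacement can produce the expected result.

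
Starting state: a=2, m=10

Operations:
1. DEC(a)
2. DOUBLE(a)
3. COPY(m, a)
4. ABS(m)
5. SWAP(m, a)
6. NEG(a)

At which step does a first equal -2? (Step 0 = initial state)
Step 6

Tracing a:
Initial: a = 2
After step 1: a = 1
After step 2: a = 2
After step 3: a = 2
After step 4: a = 2
After step 5: a = 2
After step 6: a = -2 ← first occurrence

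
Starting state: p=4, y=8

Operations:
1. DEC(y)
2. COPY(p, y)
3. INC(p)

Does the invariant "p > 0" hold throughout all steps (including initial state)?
Yes

The invariant holds at every step.

State at each step:
Initial: p=4, y=8
After step 1: p=4, y=7
After step 2: p=7, y=7
After step 3: p=8, y=7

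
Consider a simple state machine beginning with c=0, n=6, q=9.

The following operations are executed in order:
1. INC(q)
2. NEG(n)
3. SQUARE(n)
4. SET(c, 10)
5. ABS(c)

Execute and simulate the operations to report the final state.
{c: 10, n: 36, q: 10}

Step-by-step execution:
Initial: c=0, n=6, q=9
After step 1 (INC(q)): c=0, n=6, q=10
After step 2 (NEG(n)): c=0, n=-6, q=10
After step 3 (SQUARE(n)): c=0, n=36, q=10
After step 4 (SET(c, 10)): c=10, n=36, q=10
After step 5 (ABS(c)): c=10, n=36, q=10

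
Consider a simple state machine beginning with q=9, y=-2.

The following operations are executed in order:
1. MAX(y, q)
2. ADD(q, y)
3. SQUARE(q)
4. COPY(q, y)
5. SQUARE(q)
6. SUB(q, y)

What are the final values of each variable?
{q: 72, y: 9}

Step-by-step execution:
Initial: q=9, y=-2
After step 1 (MAX(y, q)): q=9, y=9
After step 2 (ADD(q, y)): q=18, y=9
After step 3 (SQUARE(q)): q=324, y=9
After step 4 (COPY(q, y)): q=9, y=9
After step 5 (SQUARE(q)): q=81, y=9
After step 6 (SUB(q, y)): q=72, y=9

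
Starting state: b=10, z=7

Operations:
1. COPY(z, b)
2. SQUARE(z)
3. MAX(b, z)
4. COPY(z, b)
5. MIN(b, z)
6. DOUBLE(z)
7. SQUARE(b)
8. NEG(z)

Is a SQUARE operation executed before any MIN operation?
Yes

First SQUARE: step 2
First MIN: step 5
Since 2 < 5, SQUARE comes first.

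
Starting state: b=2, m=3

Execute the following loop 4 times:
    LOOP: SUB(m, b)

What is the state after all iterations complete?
b=2, m=-5

Iteration trace:
Start: b=2, m=3
After iteration 1: b=2, m=1
After iteration 2: b=2, m=-1
After iteration 3: b=2, m=-3
After iteration 4: b=2, m=-5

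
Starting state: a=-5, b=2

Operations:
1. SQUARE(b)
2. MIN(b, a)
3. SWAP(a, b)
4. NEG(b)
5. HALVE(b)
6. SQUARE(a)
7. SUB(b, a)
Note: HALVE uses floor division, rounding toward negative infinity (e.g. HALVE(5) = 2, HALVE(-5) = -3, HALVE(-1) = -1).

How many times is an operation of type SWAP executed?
1

Counting SWAP operations:
Step 3: SWAP(a, b) ← SWAP
Total: 1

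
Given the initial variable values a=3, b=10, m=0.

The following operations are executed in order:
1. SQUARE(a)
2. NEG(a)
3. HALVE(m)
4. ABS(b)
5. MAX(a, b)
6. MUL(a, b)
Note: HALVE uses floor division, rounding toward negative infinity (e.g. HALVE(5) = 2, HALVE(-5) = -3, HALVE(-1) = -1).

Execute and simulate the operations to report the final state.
{a: 100, b: 10, m: 0}

Step-by-step execution:
Initial: a=3, b=10, m=0
After step 1 (SQUARE(a)): a=9, b=10, m=0
After step 2 (NEG(a)): a=-9, b=10, m=0
After step 3 (HALVE(m)): a=-9, b=10, m=0
After step 4 (ABS(b)): a=-9, b=10, m=0
After step 5 (MAX(a, b)): a=10, b=10, m=0
After step 6 (MUL(a, b)): a=100, b=10, m=0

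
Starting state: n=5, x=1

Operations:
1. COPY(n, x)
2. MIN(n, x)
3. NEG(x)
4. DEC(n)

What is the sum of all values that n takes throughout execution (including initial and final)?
8

Values of n at each step:
Initial: n = 5
After step 1: n = 1
After step 2: n = 1
After step 3: n = 1
After step 4: n = 0
Sum = 5 + 1 + 1 + 1 + 0 = 8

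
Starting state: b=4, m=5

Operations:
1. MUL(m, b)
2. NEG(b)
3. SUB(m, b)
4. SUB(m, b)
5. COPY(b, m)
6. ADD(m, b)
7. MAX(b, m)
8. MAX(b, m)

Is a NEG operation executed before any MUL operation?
No

First NEG: step 2
First MUL: step 1
Since 2 > 1, MUL comes first.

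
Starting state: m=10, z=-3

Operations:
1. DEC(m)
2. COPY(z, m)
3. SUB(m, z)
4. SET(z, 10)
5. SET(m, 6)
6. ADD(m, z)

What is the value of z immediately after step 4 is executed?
z = 10

Tracing z through execution:
Initial: z = -3
After step 1 (DEC(m)): z = -3
After step 2 (COPY(z, m)): z = 9
After step 3 (SUB(m, z)): z = 9
After step 4 (SET(z, 10)): z = 10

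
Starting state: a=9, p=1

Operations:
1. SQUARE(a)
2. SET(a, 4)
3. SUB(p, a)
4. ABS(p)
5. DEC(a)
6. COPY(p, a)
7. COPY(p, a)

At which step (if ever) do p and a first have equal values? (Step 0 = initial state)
Step 5

p and a first become equal after step 5.

Comparing values at each step:
Initial: p=1, a=9
After step 1: p=1, a=81
After step 2: p=1, a=4
After step 3: p=-3, a=4
After step 4: p=3, a=4
After step 5: p=3, a=3 ← equal!
After step 6: p=3, a=3 ← equal!
After step 7: p=3, a=3 ← equal!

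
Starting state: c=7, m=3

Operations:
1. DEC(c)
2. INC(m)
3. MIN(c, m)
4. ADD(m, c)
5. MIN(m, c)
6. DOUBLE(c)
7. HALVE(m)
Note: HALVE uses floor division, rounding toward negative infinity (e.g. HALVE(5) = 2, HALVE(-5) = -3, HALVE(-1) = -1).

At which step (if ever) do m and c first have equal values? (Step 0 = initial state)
Step 3

m and c first become equal after step 3.

Comparing values at each step:
Initial: m=3, c=7
After step 1: m=3, c=6
After step 2: m=4, c=6
After step 3: m=4, c=4 ← equal!
After step 4: m=8, c=4
After step 5: m=4, c=4 ← equal!
After step 6: m=4, c=8
After step 7: m=2, c=8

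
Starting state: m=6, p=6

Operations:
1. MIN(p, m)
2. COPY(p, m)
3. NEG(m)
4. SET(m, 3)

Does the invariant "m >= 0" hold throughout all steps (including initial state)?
No, violated after step 3

The invariant is violated after step 3.

State at each step:
Initial: m=6, p=6
After step 1: m=6, p=6
After step 2: m=6, p=6
After step 3: m=-6, p=6
After step 4: m=3, p=6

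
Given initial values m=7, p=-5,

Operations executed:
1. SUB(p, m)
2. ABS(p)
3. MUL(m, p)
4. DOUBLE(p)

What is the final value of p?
p = 24

Tracing execution:
Step 1: SUB(p, m) → p = -12
Step 2: ABS(p) → p = 12
Step 3: MUL(m, p) → p = 12
Step 4: DOUBLE(p) → p = 24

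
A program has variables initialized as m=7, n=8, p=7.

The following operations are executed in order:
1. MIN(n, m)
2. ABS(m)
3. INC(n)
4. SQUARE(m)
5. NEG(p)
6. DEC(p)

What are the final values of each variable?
{m: 49, n: 8, p: -8}

Step-by-step execution:
Initial: m=7, n=8, p=7
After step 1 (MIN(n, m)): m=7, n=7, p=7
After step 2 (ABS(m)): m=7, n=7, p=7
After step 3 (INC(n)): m=7, n=8, p=7
After step 4 (SQUARE(m)): m=49, n=8, p=7
After step 5 (NEG(p)): m=49, n=8, p=-7
After step 6 (DEC(p)): m=49, n=8, p=-8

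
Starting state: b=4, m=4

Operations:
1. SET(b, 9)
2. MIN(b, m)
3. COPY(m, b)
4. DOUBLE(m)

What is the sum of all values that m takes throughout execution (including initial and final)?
24

Values of m at each step:
Initial: m = 4
After step 1: m = 4
After step 2: m = 4
After step 3: m = 4
After step 4: m = 8
Sum = 4 + 4 + 4 + 4 + 8 = 24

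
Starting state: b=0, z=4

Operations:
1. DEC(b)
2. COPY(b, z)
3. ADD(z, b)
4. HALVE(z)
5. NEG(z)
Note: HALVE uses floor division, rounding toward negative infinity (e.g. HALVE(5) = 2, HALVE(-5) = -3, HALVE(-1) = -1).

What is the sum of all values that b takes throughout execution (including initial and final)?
15

Values of b at each step:
Initial: b = 0
After step 1: b = -1
After step 2: b = 4
After step 3: b = 4
After step 4: b = 4
After step 5: b = 4
Sum = 0 + -1 + 4 + 4 + 4 + 4 = 15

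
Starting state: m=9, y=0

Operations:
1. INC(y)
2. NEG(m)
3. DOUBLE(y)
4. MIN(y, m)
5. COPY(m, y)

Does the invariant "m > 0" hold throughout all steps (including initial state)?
No, violated after step 2

The invariant is violated after step 2.

State at each step:
Initial: m=9, y=0
After step 1: m=9, y=1
After step 2: m=-9, y=1
After step 3: m=-9, y=2
After step 4: m=-9, y=-9
After step 5: m=-9, y=-9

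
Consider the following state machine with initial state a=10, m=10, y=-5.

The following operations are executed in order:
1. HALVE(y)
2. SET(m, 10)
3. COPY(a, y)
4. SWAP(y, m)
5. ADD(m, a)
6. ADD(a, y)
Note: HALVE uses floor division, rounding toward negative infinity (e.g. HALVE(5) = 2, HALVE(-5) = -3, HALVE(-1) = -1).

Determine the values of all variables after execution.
{a: 7, m: -6, y: 10}

Step-by-step execution:
Initial: a=10, m=10, y=-5
After step 1 (HALVE(y)): a=10, m=10, y=-3
After step 2 (SET(m, 10)): a=10, m=10, y=-3
After step 3 (COPY(a, y)): a=-3, m=10, y=-3
After step 4 (SWAP(y, m)): a=-3, m=-3, y=10
After step 5 (ADD(m, a)): a=-3, m=-6, y=10
After step 6 (ADD(a, y)): a=7, m=-6, y=10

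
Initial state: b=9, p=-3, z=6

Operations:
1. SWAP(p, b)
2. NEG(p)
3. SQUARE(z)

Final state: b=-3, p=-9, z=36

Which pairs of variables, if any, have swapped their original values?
None

Comparing initial and final values:
p: -3 → -9
b: 9 → -3
z: 6 → 36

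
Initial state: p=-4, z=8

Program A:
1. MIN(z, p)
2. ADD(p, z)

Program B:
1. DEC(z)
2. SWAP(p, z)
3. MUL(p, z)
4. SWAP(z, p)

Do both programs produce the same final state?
No

Program A final state: p=-8, z=-4
Program B final state: p=-4, z=-28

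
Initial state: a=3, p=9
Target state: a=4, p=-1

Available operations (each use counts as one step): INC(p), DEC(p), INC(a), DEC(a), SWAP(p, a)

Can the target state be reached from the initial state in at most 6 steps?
No

The target state cannot be reached within 6 steps.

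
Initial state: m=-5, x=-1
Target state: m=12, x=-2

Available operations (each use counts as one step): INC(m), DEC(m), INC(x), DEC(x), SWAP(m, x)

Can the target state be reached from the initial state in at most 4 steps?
No

The target state cannot be reached within 4 steps.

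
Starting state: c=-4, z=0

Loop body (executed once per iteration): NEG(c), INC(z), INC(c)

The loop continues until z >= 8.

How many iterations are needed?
8

Tracing iterations:
Initial: c=-4, z=0
After iteration 1: c=5, z=1
After iteration 2: c=-4, z=2
After iteration 3: c=5, z=3
After iteration 4: c=-4, z=4
After iteration 5: c=5, z=5
After iteration 6: c=-4, z=6
After iteration 7: c=5, z=7
After iteration 8: c=-4, z=8
z >= 8 now holds, so the loop exits after 8 iterations.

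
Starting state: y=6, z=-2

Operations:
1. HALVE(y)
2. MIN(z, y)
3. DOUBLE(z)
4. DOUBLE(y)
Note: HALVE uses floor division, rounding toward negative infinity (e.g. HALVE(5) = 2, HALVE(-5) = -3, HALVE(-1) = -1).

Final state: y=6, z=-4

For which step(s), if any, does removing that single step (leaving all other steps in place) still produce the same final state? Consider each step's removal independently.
Step(s) 2

Testing removal of each single step:
Without step 1: final = y=12, z=-4 (different)
Without step 2: final = y=6, z=-4 (same)
Without step 3: final = y=6, z=-2 (different)
Without step 4: final = y=3, z=-4 (different)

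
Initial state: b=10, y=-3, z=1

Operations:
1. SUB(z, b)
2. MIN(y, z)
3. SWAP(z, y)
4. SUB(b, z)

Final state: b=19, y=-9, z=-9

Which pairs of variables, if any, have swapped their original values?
None

Comparing initial and final values:
z: 1 → -9
y: -3 → -9
b: 10 → 19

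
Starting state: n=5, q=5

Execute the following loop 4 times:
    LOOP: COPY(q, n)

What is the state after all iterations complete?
n=5, q=5

Iteration trace:
Start: n=5, q=5
After iteration 1: n=5, q=5
After iteration 2: n=5, q=5
After iteration 3: n=5, q=5
After iteration 4: n=5, q=5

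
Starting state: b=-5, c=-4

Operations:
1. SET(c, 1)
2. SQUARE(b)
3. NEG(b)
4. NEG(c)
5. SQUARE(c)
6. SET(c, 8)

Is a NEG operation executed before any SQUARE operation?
No

First NEG: step 3
First SQUARE: step 2
Since 3 > 2, SQUARE comes first.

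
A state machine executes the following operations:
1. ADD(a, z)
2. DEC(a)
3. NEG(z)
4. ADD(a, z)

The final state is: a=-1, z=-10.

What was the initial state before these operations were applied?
a=0, z=10

Working backwards:
Final state: a=-1, z=-10
Before step 4 (ADD(a, z)): a=9, z=-10
Before step 3 (NEG(z)): a=9, z=10
Before step 2 (DEC(a)): a=10, z=10
Before step 1 (ADD(a, z)): a=0, z=10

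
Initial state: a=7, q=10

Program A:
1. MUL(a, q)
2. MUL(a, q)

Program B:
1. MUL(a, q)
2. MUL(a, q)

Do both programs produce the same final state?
Yes

Program A final state: a=700, q=10
Program B final state: a=700, q=10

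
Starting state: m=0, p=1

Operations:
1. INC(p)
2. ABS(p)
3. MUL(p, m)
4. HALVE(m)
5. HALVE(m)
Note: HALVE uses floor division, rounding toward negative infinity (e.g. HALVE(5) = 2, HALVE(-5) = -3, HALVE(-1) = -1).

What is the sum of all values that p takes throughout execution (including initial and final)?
5

Values of p at each step:
Initial: p = 1
After step 1: p = 2
After step 2: p = 2
After step 3: p = 0
After step 4: p = 0
After step 5: p = 0
Sum = 1 + 2 + 2 + 0 + 0 + 0 = 5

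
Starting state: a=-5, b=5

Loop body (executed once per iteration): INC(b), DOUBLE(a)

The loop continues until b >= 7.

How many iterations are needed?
2

Tracing iterations:
Initial: a=-5, b=5
After iteration 1: a=-10, b=6
After iteration 2: a=-20, b=7
b >= 7 now holds, so the loop exits after 2 iterations.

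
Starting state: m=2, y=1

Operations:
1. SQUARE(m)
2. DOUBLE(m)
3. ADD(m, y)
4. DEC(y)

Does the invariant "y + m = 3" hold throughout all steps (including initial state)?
No, violated after step 1

The invariant is violated after step 1.

State at each step:
Initial: m=2, y=1
After step 1: m=4, y=1
After step 2: m=8, y=1
After step 3: m=9, y=1
After step 4: m=9, y=0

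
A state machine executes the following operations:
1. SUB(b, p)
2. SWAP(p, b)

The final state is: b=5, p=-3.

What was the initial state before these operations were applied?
b=2, p=5

Working backwards:
Final state: b=5, p=-3
Before step 2 (SWAP(p, b)): b=-3, p=5
Before step 1 (SUB(b, p)): b=2, p=5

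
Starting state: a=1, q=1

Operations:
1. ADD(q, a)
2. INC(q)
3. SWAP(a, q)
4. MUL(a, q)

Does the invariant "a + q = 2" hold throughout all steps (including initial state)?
No, violated after step 1

The invariant is violated after step 1.

State at each step:
Initial: a=1, q=1
After step 1: a=1, q=2
After step 2: a=1, q=3
After step 3: a=3, q=1
After step 4: a=3, q=1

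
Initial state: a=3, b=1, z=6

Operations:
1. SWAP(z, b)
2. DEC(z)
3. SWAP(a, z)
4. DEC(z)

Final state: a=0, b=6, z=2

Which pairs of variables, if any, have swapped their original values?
None

Comparing initial and final values:
a: 3 → 0
z: 6 → 2
b: 1 → 6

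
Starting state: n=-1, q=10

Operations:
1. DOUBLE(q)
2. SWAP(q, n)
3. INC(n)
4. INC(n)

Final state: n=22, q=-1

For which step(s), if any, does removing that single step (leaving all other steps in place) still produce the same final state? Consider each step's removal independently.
None - removing any single step changes the final result

Testing removal of each single step:
Without step 1: final = n=12, q=-1 (different)
Without step 2: final = n=1, q=20 (different)
Without step 3: final = n=21, q=-1 (different)
Without step 4: final = n=21, q=-1 (different)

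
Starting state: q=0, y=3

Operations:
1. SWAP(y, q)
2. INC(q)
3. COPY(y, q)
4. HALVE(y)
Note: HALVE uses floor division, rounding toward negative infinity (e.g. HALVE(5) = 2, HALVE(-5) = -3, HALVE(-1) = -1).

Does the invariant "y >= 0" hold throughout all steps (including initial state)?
Yes

The invariant holds at every step.

State at each step:
Initial: q=0, y=3
After step 1: q=3, y=0
After step 2: q=4, y=0
After step 3: q=4, y=4
After step 4: q=4, y=2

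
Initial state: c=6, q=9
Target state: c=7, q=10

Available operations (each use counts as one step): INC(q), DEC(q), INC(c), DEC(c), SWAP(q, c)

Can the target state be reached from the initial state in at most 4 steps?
Yes

Path (2 steps): INC(q) → INC(c)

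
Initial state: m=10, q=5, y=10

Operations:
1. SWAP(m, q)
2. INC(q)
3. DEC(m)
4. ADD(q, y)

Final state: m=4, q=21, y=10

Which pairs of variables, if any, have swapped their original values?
None

Comparing initial and final values:
q: 5 → 21
m: 10 → 4
y: 10 → 10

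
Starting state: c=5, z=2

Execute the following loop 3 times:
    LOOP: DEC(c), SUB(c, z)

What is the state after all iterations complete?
c=-4, z=2

Iteration trace:
Start: c=5, z=2
After iteration 1: c=2, z=2
After iteration 2: c=-1, z=2
After iteration 3: c=-4, z=2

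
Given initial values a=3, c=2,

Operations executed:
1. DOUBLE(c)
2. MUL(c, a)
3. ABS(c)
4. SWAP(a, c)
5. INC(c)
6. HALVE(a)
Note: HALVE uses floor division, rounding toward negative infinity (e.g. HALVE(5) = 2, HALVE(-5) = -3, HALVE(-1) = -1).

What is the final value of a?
a = 6

Tracing execution:
Step 1: DOUBLE(c) → a = 3
Step 2: MUL(c, a) → a = 3
Step 3: ABS(c) → a = 3
Step 4: SWAP(a, c) → a = 12
Step 5: INC(c) → a = 12
Step 6: HALVE(a) → a = 6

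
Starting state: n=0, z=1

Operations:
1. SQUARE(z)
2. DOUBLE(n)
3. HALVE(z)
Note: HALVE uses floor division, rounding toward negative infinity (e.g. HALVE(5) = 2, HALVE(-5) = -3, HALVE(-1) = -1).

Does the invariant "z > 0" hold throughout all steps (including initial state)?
No, violated after step 3

The invariant is violated after step 3.

State at each step:
Initial: n=0, z=1
After step 1: n=0, z=1
After step 2: n=0, z=1
After step 3: n=0, z=0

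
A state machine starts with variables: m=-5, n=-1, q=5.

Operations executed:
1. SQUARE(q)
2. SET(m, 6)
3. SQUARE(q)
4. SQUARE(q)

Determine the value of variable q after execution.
q = 390625

Tracing execution:
Step 1: SQUARE(q) → q = 25
Step 2: SET(m, 6) → q = 25
Step 3: SQUARE(q) → q = 625
Step 4: SQUARE(q) → q = 390625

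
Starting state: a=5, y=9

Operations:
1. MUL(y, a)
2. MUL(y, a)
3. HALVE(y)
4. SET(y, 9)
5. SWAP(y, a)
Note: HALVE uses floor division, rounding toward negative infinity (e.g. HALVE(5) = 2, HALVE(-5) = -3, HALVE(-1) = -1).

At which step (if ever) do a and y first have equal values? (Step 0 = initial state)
Never

a and y never become equal during execution.

Comparing values at each step:
Initial: a=5, y=9
After step 1: a=5, y=45
After step 2: a=5, y=225
After step 3: a=5, y=112
After step 4: a=5, y=9
After step 5: a=9, y=5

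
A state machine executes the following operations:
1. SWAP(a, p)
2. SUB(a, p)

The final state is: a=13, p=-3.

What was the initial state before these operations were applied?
a=-3, p=10

Working backwards:
Final state: a=13, p=-3
Before step 2 (SUB(a, p)): a=10, p=-3
Before step 1 (SWAP(a, p)): a=-3, p=10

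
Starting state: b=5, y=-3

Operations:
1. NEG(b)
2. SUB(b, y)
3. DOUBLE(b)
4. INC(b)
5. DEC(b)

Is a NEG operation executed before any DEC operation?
Yes

First NEG: step 1
First DEC: step 5
Since 1 < 5, NEG comes first.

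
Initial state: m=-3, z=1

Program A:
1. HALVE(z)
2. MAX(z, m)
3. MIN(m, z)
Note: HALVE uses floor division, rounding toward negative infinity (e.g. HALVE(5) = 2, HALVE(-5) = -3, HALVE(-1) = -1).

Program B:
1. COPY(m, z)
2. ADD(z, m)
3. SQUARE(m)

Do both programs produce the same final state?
No

Program A final state: m=-3, z=0
Program B final state: m=1, z=2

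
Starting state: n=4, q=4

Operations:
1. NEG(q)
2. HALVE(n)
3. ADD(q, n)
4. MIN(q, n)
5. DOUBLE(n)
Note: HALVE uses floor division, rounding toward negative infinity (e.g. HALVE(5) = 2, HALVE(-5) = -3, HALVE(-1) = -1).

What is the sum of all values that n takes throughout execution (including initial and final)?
18

Values of n at each step:
Initial: n = 4
After step 1: n = 4
After step 2: n = 2
After step 3: n = 2
After step 4: n = 2
After step 5: n = 4
Sum = 4 + 4 + 2 + 2 + 2 + 4 = 18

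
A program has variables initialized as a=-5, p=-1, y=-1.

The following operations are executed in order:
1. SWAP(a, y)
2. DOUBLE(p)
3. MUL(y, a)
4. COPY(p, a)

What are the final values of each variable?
{a: -1, p: -1, y: 5}

Step-by-step execution:
Initial: a=-5, p=-1, y=-1
After step 1 (SWAP(a, y)): a=-1, p=-1, y=-5
After step 2 (DOUBLE(p)): a=-1, p=-2, y=-5
After step 3 (MUL(y, a)): a=-1, p=-2, y=5
After step 4 (COPY(p, a)): a=-1, p=-1, y=5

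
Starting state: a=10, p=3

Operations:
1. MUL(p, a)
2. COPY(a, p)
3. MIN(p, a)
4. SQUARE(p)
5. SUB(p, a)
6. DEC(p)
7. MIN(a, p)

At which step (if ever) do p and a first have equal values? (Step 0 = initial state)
Step 2

p and a first become equal after step 2.

Comparing values at each step:
Initial: p=3, a=10
After step 1: p=30, a=10
After step 2: p=30, a=30 ← equal!
After step 3: p=30, a=30 ← equal!
After step 4: p=900, a=30
After step 5: p=870, a=30
After step 6: p=869, a=30
After step 7: p=869, a=30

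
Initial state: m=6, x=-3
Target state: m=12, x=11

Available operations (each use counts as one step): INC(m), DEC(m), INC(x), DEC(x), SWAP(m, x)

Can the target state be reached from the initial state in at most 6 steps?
No

The target state cannot be reached within 6 steps.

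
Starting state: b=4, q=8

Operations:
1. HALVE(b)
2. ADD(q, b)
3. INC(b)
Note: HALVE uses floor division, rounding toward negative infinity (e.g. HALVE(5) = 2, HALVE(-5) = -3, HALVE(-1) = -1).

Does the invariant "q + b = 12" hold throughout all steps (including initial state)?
No, violated after step 1

The invariant is violated after step 1.

State at each step:
Initial: b=4, q=8
After step 1: b=2, q=8
After step 2: b=2, q=10
After step 3: b=3, q=10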